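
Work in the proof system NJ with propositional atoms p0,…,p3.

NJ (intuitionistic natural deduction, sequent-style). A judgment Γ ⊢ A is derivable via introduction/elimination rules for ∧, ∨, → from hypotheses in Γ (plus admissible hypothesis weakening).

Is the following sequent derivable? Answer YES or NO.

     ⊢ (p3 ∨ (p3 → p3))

Derivation trace:
[∨I₂]  ⊢ (p3 ∨ (p3 → p3))
  [→I]  ⊢ (p3 → p3)
    [Ax] p3 ⊢ p3

Result: YES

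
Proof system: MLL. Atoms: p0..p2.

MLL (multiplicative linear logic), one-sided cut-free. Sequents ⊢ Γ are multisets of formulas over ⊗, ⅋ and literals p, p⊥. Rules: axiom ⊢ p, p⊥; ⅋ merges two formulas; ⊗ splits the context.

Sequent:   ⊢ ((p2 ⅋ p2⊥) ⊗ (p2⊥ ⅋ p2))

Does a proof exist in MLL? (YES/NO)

Proof tree:
[⊗]  ⊢ ((p2 ⅋ p2⊥) ⊗ (p2⊥ ⅋ p2))
  [⅋]  ⊢ (p2 ⅋ p2⊥)
    [Ax]  ⊢ p2, p2⊥
  [⅋]  ⊢ (p2⊥ ⅋ p2)
    [Ax]  ⊢ p2, p2⊥

Result: YES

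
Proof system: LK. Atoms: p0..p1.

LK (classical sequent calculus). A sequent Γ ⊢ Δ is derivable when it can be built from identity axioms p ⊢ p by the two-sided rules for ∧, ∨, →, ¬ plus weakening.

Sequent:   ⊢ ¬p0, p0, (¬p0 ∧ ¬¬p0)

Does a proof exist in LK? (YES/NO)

Derivation (root first):
[∧R]  ⊢ ¬p0, p0, (¬p0 ∧ ¬¬p0)
  [¬R]  ⊢ p0, ¬p0
    [Ax] p0 ⊢ p0
  [¬R]  ⊢ ¬p0, ¬¬p0
    [¬L] ¬p0 ⊢ ¬p0
      [¬R]  ⊢ p0, ¬p0
        [Ax] p0 ⊢ p0

Result: YES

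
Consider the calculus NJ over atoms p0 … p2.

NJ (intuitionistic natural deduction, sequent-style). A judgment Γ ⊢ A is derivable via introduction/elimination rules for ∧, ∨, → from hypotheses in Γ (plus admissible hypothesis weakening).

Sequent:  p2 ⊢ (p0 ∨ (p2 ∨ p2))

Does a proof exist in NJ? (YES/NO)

Proof tree:
[∨I₂] p2 ⊢ (p0 ∨ (p2 ∨ p2))
  [∨I₂] p2 ⊢ (p2 ∨ p2)
    [Ax] p2 ⊢ p2

Result: YES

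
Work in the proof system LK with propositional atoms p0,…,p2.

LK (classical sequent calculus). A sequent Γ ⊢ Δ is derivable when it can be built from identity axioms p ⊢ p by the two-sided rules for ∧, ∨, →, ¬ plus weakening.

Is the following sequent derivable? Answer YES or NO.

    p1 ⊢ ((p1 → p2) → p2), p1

Proof tree:
[WR] p1 ⊢ ((p1 → p2) → p2), p1
  [→R] p1 ⊢ ((p1 → p2) → p2)
    [→L] p1, (p1 → p2) ⊢ p2
      [Ax] p1 ⊢ p1
      [Ax] p2 ⊢ p2

Result: YES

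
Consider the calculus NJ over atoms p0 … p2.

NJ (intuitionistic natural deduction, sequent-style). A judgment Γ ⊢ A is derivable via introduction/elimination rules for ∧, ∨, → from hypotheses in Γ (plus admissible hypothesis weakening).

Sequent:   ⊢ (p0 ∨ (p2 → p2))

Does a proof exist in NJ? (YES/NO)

Derivation trace:
[∨I₂]  ⊢ (p0 ∨ (p2 → p2))
  [→I]  ⊢ (p2 → p2)
    [Ax] p2 ⊢ p2

Result: YES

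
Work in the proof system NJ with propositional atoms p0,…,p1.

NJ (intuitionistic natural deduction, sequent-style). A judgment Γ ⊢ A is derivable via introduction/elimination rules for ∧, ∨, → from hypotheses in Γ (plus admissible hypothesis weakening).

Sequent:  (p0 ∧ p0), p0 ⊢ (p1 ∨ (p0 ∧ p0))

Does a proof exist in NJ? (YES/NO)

Derivation (root first):
[∨I₂] (p0 ∧ p0), p0 ⊢ (p1 ∨ (p0 ∧ p0))
  [∧I] (p0 ∧ p0), p0 ⊢ (p0 ∧ p0)
    [Ax] p0 ⊢ p0
    [Wk] p0, (p0 ∧ p0) ⊢ p0
      [Ax] p0 ⊢ p0

Result: YES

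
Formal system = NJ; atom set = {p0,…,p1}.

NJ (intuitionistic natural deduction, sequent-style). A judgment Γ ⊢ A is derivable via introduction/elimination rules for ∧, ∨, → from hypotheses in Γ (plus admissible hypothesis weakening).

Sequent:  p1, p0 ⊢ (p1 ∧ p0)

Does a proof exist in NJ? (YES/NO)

Derivation (root first):
[∧I] p1, p0 ⊢ (p1 ∧ p0)
  [Ax] p1 ⊢ p1
  [→E] p0 ⊢ p0
    [→I]  ⊢ (p0 → p0)
      [Ax] p0 ⊢ p0
    [Ax] p0 ⊢ p0

Result: YES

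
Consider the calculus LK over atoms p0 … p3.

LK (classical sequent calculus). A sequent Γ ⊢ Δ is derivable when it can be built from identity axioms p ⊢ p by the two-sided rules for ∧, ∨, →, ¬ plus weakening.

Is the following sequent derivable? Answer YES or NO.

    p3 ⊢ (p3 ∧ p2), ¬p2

Derivation (root first):
[¬R] p3 ⊢ (p3 ∧ p2), ¬p2
  [∧R] p2, p3 ⊢ (p3 ∧ p2)
    [Ax] p3 ⊢ p3
    [Ax] p2 ⊢ p2

Result: YES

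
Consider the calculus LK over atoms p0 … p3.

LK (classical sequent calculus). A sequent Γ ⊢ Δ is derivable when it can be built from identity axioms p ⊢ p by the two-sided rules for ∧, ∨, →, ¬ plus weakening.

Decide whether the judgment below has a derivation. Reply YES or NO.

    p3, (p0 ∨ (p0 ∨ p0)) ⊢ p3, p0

Derivation trace:
[∨L] p3, (p0 ∨ (p0 ∨ p0)) ⊢ p3, p0
  [Ax] p0 ⊢ p0
  [∨L] p3, (p0 ∨ p0) ⊢ p3, p0
    [Ax] p0 ⊢ p0
    [WL] p3, p0 ⊢ p3
      [Ax] p3 ⊢ p3

Result: YES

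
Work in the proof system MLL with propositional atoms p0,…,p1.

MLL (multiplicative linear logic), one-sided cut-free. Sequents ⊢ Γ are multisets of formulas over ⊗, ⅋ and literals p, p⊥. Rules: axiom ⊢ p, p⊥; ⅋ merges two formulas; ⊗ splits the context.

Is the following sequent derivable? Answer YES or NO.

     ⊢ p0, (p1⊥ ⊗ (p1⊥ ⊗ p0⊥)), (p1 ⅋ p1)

Proof tree:
[⅋]  ⊢ p0, (p1⊥ ⊗ (p1⊥ ⊗ p0⊥)), (p1 ⅋ p1)
  [⊗]  ⊢ p1, p1, p0, (p1⊥ ⊗ (p1⊥ ⊗ p0⊥))
    [Ax]  ⊢ p1, p1⊥
    [⊗]  ⊢ p1, p0, (p1⊥ ⊗ p0⊥)
      [Ax]  ⊢ p1, p1⊥
      [Ax]  ⊢ p0, p0⊥

Result: YES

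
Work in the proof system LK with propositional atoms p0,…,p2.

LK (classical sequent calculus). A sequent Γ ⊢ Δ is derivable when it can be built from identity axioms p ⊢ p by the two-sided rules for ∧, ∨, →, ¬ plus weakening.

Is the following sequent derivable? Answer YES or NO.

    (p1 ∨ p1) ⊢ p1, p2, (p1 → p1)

Derivation trace:
[∨L] (p1 ∨ p1) ⊢ p1, p2, (p1 → p1)
  [WR] p1 ⊢ p1, p2
    [Ax] p1 ⊢ p1
  [→R] p1 ⊢ p2, (p1 → p1)
    [WL] p1, p1 ⊢ p1, p2
      [WR] p1 ⊢ p1, p2
        [Ax] p1 ⊢ p1

Result: YES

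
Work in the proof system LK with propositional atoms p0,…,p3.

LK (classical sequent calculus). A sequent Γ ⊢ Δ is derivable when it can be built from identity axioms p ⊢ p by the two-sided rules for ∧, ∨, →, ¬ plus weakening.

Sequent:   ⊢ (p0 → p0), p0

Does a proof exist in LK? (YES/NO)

Derivation (root first):
[WR]  ⊢ (p0 → p0), p0
  [→R]  ⊢ (p0 → p0)
    [Ax] p0 ⊢ p0

Result: YES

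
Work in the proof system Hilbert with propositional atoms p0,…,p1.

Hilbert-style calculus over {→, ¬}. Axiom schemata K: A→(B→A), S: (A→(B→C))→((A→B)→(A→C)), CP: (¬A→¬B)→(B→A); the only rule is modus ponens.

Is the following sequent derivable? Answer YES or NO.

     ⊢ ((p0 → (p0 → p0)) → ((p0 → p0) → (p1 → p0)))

Enumerate valuations to refute Γ ⊢ Δ:
  v=00: Γ:[] Δ:[((p0 → (p0 → p0)) → ((p0 → p0) → (p1 → p0)))=T] refutes=False
  v=01: Γ:[] Δ:[((p0 → (p0 → p0)) → ((p0 → p0) → (p1 → p0)))=F] refutes=True  ← countermodel

Result: NO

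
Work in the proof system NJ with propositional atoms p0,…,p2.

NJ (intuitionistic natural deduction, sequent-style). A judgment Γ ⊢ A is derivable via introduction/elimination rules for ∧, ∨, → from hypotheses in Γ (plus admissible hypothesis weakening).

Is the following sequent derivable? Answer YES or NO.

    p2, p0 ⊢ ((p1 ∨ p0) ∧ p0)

Proof tree:
[∧I] p2, p0 ⊢ ((p1 ∨ p0) ∧ p0)
  [Wk] p0, p2, p0 ⊢ (p1 ∨ p0)
    [∨I₂] p0, p2 ⊢ (p1 ∨ p0)
      [Wk] p0, p2 ⊢ p0
        [Ax] p0 ⊢ p0
  [Wk] p0, p2 ⊢ p0
    [Ax] p0 ⊢ p0

Result: YES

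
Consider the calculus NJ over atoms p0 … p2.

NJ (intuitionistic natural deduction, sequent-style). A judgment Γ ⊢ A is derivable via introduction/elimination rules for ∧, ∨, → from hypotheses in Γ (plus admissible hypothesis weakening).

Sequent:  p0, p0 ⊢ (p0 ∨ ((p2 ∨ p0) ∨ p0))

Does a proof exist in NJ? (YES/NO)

Derivation trace:
[Wk] p0, p0 ⊢ (p0 ∨ ((p2 ∨ p0) ∨ p0))
  [∨I₂] p0 ⊢ (p0 ∨ ((p2 ∨ p0) ∨ p0))
    [∨I₁] p0 ⊢ ((p2 ∨ p0) ∨ p0)
      [∨I₂] p0 ⊢ (p2 ∨ p0)
        [Ax] p0 ⊢ p0

Result: YES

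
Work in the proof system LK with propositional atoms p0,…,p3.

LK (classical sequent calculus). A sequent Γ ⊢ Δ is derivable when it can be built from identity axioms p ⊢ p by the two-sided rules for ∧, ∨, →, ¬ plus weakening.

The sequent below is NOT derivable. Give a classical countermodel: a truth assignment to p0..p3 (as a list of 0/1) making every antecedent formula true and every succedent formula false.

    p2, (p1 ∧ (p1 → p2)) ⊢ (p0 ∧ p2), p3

Enumerate valuations to refute Γ ⊢ Δ:
  v=0000: Γ:[p2=F, (p1 ∧ (p1 → p2))=F] Δ:[(p0 ∧ p2)=F, p3=F] refutes=False
  v=0001: Γ:[p2=F, (p1 ∧ (p1 → p2))=F] Δ:[(p0 ∧ p2)=F, p3=T] refutes=False
  v=0010: Γ:[p2=T, (p1 ∧ (p1 → p2))=F] Δ:[(p0 ∧ p2)=F, p3=F] refutes=False
  v=0011: Γ:[p2=T, (p1 ∧ (p1 → p2))=F] Δ:[(p0 ∧ p2)=F, p3=T] refutes=False
  v=0100: Γ:[p2=F, (p1 ∧ (p1 → p2))=F] Δ:[(p0 ∧ p2)=F, p3=F] refutes=False
  v=0101: Γ:[p2=F, (p1 ∧ (p1 → p2))=F] Δ:[(p0 ∧ p2)=F, p3=T] refutes=False
  v=0110: Γ:[p2=T, (p1 ∧ (p1 → p2))=T] Δ:[(p0 ∧ p2)=F, p3=F] refutes=True  ← countermodel

Result: [0, 1, 1, 0]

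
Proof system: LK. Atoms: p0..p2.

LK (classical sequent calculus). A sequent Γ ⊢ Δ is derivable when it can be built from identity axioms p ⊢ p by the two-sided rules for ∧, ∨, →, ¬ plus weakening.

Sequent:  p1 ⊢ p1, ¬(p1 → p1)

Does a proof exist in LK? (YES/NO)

Derivation (root first):
[¬R] p1 ⊢ p1, ¬(p1 → p1)
  [→L] p1, (p1 → p1) ⊢ p1
    [Ax] p1 ⊢ p1
    [Ax] p1 ⊢ p1

Result: YES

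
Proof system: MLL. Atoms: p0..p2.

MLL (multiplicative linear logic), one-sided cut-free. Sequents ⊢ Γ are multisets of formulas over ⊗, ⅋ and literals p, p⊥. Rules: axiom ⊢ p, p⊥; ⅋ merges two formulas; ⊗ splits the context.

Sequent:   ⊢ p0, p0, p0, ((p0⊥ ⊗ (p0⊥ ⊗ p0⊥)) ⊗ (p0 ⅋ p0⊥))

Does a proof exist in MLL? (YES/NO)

Proof tree:
[⊗]  ⊢ p0, p0, p0, ((p0⊥ ⊗ (p0⊥ ⊗ p0⊥)) ⊗ (p0 ⅋ p0⊥))
  [⊗]  ⊢ p0, p0, p0, (p0⊥ ⊗ (p0⊥ ⊗ p0⊥))
    [Ax]  ⊢ p0, p0⊥
    [⊗]  ⊢ p0, p0, (p0⊥ ⊗ p0⊥)
      [Ax]  ⊢ p0, p0⊥
      [Ax]  ⊢ p0, p0⊥
  [⅋]  ⊢ (p0 ⅋ p0⊥)
    [Ax]  ⊢ p0, p0⊥

Result: YES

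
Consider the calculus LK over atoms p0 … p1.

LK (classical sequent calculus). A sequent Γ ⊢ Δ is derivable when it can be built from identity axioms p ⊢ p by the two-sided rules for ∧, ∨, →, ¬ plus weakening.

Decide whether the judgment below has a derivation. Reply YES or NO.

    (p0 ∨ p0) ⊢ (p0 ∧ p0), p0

Proof tree:
[∨L] (p0 ∨ p0) ⊢ (p0 ∧ p0), p0
  [∧R] p0 ⊢ (p0 ∧ p0)
    [Ax] p0 ⊢ p0
    [Ax] p0 ⊢ p0
  [Ax] p0 ⊢ p0

Result: YES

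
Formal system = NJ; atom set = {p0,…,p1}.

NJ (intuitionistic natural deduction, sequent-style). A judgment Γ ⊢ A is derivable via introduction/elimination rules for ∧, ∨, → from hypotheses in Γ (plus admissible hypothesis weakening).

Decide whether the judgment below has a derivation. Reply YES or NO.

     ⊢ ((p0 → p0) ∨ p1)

Derivation (root first):
[∨I₁]  ⊢ ((p0 → p0) ∨ p1)
  [→I]  ⊢ (p0 → p0)
    [Ax] p0 ⊢ p0

Result: YES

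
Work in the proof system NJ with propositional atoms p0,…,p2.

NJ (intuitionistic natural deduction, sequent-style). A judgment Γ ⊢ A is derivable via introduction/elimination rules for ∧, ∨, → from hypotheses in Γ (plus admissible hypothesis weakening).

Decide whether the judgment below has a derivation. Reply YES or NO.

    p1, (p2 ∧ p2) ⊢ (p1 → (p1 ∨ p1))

Derivation (root first):
[→I] p1, (p2 ∧ p2) ⊢ (p1 → (p1 ∨ p1))
  [Wk] p1, (p2 ∧ p2), p1 ⊢ (p1 ∨ p1)
    [∨I₁] p1, (p2 ∧ p2) ⊢ (p1 ∨ p1)
      [Wk] p1, (p2 ∧ p2) ⊢ p1
        [Ax] p1 ⊢ p1

Result: YES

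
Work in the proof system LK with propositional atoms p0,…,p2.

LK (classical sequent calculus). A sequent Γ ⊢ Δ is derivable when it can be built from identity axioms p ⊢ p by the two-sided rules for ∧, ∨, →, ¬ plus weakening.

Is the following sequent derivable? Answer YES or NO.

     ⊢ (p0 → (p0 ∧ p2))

Enumerate valuations to refute Γ ⊢ Δ:
  v=000: Γ:[] Δ:[(p0 → (p0 ∧ p2))=T] refutes=False
  v=001: Γ:[] Δ:[(p0 → (p0 ∧ p2))=T] refutes=False
  v=010: Γ:[] Δ:[(p0 → (p0 ∧ p2))=T] refutes=False
  v=011: Γ:[] Δ:[(p0 → (p0 ∧ p2))=T] refutes=False
  v=100: Γ:[] Δ:[(p0 → (p0 ∧ p2))=F] refutes=True  ← countermodel

Result: NO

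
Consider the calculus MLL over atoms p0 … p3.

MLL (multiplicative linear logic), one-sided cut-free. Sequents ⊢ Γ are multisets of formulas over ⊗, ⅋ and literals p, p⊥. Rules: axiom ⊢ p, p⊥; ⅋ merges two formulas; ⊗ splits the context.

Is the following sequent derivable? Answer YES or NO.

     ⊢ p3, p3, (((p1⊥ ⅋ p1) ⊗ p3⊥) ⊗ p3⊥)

Derivation (root first):
[⊗]  ⊢ p3, p3, (((p1⊥ ⅋ p1) ⊗ p3⊥) ⊗ p3⊥)
  [⊗]  ⊢ p3, ((p1⊥ ⅋ p1) ⊗ p3⊥)
    [⅋]  ⊢ (p1⊥ ⅋ p1)
      [Ax]  ⊢ p1, p1⊥
    [Ax]  ⊢ p3, p3⊥
  [Ax]  ⊢ p3, p3⊥

Result: YES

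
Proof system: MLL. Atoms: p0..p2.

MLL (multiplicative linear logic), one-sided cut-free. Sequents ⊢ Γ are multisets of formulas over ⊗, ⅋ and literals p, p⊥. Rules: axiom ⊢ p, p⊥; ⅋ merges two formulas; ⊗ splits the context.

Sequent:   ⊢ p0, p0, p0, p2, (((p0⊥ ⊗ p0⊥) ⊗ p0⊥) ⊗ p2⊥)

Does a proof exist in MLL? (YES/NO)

Derivation trace:
[⊗]  ⊢ p0, p0, p0, p2, (((p0⊥ ⊗ p0⊥) ⊗ p0⊥) ⊗ p2⊥)
  [⊗]  ⊢ p0, p0, p0, ((p0⊥ ⊗ p0⊥) ⊗ p0⊥)
    [⊗]  ⊢ p0, p0, (p0⊥ ⊗ p0⊥)
      [Ax]  ⊢ p0, p0⊥
      [Ax]  ⊢ p0, p0⊥
    [Ax]  ⊢ p0, p0⊥
  [Ax]  ⊢ p2, p2⊥

Result: YES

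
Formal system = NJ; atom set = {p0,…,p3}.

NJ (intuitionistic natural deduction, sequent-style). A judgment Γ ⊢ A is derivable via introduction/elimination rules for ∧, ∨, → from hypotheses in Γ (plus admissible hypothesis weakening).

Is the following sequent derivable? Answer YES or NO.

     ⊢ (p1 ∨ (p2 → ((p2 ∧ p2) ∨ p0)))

Proof tree:
[∨I₂]  ⊢ (p1 ∨ (p2 → ((p2 ∧ p2) ∨ p0)))
  [→I]  ⊢ (p2 → ((p2 ∧ p2) ∨ p0))
    [∨I₁] p2 ⊢ ((p2 ∧ p2) ∨ p0)
      [∧I] p2 ⊢ (p2 ∧ p2)
        [Ax] p2 ⊢ p2
        [Ax] p2 ⊢ p2

Result: YES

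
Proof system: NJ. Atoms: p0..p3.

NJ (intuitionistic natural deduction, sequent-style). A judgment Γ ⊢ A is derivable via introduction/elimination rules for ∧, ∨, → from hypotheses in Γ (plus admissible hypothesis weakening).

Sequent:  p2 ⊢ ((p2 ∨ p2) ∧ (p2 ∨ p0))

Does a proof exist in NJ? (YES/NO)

Derivation trace:
[∧I] p2 ⊢ ((p2 ∨ p2) ∧ (p2 ∨ p0))
  [∨I₁] p2 ⊢ (p2 ∨ p2)
    [Ax] p2 ⊢ p2
  [∨I₁] p2 ⊢ (p2 ∨ p0)
    [Ax] p2 ⊢ p2

Result: YES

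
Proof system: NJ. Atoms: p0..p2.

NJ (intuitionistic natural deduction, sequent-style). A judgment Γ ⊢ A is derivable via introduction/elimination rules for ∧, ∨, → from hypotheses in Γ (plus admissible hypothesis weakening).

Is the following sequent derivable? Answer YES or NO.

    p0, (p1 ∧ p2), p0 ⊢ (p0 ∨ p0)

Derivation trace:
[Wk] p0, (p1 ∧ p2), p0 ⊢ (p0 ∨ p0)
  [∨I₂] p0, (p1 ∧ p2) ⊢ (p0 ∨ p0)
    [Wk] p0, (p1 ∧ p2) ⊢ p0
      [Ax] p0 ⊢ p0

Result: YES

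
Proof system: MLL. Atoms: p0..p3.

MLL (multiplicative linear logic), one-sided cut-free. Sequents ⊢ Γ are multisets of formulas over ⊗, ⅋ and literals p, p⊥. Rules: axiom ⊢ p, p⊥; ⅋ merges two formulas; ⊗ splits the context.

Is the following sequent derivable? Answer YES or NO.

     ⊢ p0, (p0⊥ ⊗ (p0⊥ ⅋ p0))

Proof tree:
[⊗]  ⊢ p0, (p0⊥ ⊗ (p0⊥ ⅋ p0))
  [Ax]  ⊢ p0, p0⊥
  [⅋]  ⊢ (p0⊥ ⅋ p0)
    [Ax]  ⊢ p0, p0⊥

Result: YES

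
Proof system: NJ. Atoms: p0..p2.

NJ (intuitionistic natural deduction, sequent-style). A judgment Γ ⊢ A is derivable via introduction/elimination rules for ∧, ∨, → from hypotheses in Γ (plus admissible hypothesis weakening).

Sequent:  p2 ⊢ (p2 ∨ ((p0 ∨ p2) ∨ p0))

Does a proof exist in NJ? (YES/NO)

Derivation trace:
[∨I₂] p2 ⊢ (p2 ∨ ((p0 ∨ p2) ∨ p0))
  [∨I₁] p2 ⊢ ((p0 ∨ p2) ∨ p0)
    [∨I₂] p2 ⊢ (p0 ∨ p2)
      [Ax] p2 ⊢ p2

Result: YES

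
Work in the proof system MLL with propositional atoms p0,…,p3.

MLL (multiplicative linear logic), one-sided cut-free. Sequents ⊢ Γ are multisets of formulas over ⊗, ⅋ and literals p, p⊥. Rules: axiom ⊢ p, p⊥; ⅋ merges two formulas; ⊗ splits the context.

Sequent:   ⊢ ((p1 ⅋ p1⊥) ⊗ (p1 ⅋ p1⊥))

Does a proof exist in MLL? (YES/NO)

Derivation trace:
[⊗]  ⊢ ((p1 ⅋ p1⊥) ⊗ (p1 ⅋ p1⊥))
  [⅋]  ⊢ (p1 ⅋ p1⊥)
    [Ax]  ⊢ p1, p1⊥
  [⅋]  ⊢ (p1 ⅋ p1⊥)
    [Ax]  ⊢ p1, p1⊥

Result: YES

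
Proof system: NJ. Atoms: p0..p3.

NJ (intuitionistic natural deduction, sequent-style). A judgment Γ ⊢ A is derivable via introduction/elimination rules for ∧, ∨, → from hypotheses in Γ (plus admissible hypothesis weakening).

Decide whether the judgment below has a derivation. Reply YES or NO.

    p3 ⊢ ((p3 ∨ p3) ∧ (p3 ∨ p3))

Derivation (root first):
[→E] p3 ⊢ ((p3 ∨ p3) ∧ (p3 ∨ p3))
  [→I]  ⊢ (p3 → ((p3 ∨ p3) ∧ (p3 ∨ p3)))
    [∧I] p3 ⊢ ((p3 ∨ p3) ∧ (p3 ∨ p3))
      [∨I₁] p3 ⊢ (p3 ∨ p3)
        [Ax] p3 ⊢ p3
      [∨I₁] p3 ⊢ (p3 ∨ p3)
        [Ax] p3 ⊢ p3
  [Ax] p3 ⊢ p3

Result: YES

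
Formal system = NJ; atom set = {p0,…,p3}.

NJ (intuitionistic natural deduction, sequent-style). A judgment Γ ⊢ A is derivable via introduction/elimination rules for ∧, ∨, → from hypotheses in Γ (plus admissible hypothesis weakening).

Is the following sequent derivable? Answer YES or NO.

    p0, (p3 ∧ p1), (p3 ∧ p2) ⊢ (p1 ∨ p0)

Derivation (root first):
[Wk] p0, (p3 ∧ p1), (p3 ∧ p2) ⊢ (p1 ∨ p0)
  [Wk] p0, (p3 ∧ p1) ⊢ (p1 ∨ p0)
    [∨I₂] p0 ⊢ (p1 ∨ p0)
      [Ax] p0 ⊢ p0

Result: YES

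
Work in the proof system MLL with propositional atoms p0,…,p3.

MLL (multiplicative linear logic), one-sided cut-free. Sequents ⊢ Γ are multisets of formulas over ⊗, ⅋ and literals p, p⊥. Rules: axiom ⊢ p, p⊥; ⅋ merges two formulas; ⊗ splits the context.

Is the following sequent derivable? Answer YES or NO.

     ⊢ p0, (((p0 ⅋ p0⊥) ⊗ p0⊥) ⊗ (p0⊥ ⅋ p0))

Derivation trace:
[⊗]  ⊢ p0, (((p0 ⅋ p0⊥) ⊗ p0⊥) ⊗ (p0⊥ ⅋ p0))
  [⊗]  ⊢ p0, ((p0 ⅋ p0⊥) ⊗ p0⊥)
    [⅋]  ⊢ (p0 ⅋ p0⊥)
      [Ax]  ⊢ p0, p0⊥
    [Ax]  ⊢ p0, p0⊥
  [⅋]  ⊢ (p0⊥ ⅋ p0)
    [Ax]  ⊢ p0, p0⊥

Result: YES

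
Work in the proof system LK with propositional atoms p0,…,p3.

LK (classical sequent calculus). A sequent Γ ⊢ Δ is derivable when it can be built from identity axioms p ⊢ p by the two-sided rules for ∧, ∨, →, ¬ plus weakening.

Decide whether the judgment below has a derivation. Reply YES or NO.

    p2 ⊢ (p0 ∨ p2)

Derivation trace:
[∨R] p2 ⊢ (p0 ∨ p2)
  [WR] p2 ⊢ p2, p0
    [Ax] p2 ⊢ p2

Result: YES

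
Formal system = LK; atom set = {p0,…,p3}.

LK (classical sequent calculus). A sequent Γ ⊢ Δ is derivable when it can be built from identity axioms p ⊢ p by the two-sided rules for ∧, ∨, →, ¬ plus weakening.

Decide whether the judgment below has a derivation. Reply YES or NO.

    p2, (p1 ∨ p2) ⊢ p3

Truth-table refutation:
  v=0000: Γ:[p2=F, (p1 ∨ p2)=F] Δ:[p3=F] refutes=False
  v=0001: Γ:[p2=F, (p1 ∨ p2)=F] Δ:[p3=T] refutes=False
  v=0010: Γ:[p2=T, (p1 ∨ p2)=T] Δ:[p3=F] refutes=True  ← countermodel

Result: NO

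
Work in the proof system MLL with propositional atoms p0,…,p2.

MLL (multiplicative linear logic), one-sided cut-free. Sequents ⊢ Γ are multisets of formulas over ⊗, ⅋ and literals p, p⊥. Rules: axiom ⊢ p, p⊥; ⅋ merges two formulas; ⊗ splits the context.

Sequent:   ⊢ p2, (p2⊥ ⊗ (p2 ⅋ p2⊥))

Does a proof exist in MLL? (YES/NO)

Derivation (root first):
[⊗]  ⊢ p2, (p2⊥ ⊗ (p2 ⅋ p2⊥))
  [Ax]  ⊢ p2, p2⊥
  [⅋]  ⊢ (p2 ⅋ p2⊥)
    [Ax]  ⊢ p2, p2⊥

Result: YES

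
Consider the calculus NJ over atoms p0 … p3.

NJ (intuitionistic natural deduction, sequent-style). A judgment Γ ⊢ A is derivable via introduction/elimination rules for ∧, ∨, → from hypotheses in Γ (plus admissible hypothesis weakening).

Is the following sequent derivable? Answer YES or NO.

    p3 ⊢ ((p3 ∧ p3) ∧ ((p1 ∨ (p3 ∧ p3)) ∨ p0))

Proof tree:
[∧I] p3 ⊢ ((p3 ∧ p3) ∧ ((p1 ∨ (p3 ∧ p3)) ∨ p0))
  [∧I] p3 ⊢ (p3 ∧ p3)
    [Ax] p3 ⊢ p3
    [Ax] p3 ⊢ p3
  [∨I₁] p3 ⊢ ((p1 ∨ (p3 ∧ p3)) ∨ p0)
    [∨I₂] p3 ⊢ (p1 ∨ (p3 ∧ p3))
      [∧I] p3 ⊢ (p3 ∧ p3)
        [Ax] p3 ⊢ p3
        [Ax] p3 ⊢ p3

Result: YES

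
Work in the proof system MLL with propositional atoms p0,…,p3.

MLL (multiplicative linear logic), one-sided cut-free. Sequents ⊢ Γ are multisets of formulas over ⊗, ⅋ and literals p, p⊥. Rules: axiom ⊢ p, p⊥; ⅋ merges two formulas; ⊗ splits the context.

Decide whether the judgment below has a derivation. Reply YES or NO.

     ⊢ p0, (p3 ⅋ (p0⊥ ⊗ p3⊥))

Derivation (root first):
[⅋]  ⊢ p0, (p3 ⅋ (p0⊥ ⊗ p3⊥))
  [⊗]  ⊢ p0, p3, (p0⊥ ⊗ p3⊥)
    [Ax]  ⊢ p0, p0⊥
    [Ax]  ⊢ p3, p3⊥

Result: YES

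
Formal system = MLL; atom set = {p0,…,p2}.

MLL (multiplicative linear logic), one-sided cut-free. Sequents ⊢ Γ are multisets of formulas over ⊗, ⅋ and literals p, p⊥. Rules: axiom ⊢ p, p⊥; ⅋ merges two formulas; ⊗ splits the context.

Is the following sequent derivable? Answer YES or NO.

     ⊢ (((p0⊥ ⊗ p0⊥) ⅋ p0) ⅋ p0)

Derivation (root first):
[⅋]  ⊢ (((p0⊥ ⊗ p0⊥) ⅋ p0) ⅋ p0)
  [⅋]  ⊢ p0, ((p0⊥ ⊗ p0⊥) ⅋ p0)
    [⊗]  ⊢ p0, p0, (p0⊥ ⊗ p0⊥)
      [Ax]  ⊢ p0, p0⊥
      [Ax]  ⊢ p0, p0⊥

Result: YES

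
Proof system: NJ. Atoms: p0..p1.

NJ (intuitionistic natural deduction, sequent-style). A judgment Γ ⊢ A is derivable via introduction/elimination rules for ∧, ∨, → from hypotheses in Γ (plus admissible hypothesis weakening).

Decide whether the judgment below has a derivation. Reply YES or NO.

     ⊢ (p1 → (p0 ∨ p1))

Derivation trace:
[→I]  ⊢ (p1 → (p0 ∨ p1))
  [∨I₂] p1 ⊢ (p0 ∨ p1)
    [Ax] p1 ⊢ p1

Result: YES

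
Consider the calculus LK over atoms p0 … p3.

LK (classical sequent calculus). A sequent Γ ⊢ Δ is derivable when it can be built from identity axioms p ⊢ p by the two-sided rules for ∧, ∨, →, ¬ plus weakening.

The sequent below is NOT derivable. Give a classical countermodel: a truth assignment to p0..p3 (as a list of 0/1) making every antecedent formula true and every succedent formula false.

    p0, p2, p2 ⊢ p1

Truth-table refutation:
  v=0000: Γ:[p0=F, p2=F, p2=F] Δ:[p1=F] refutes=False
  v=0001: Γ:[p0=F, p2=F, p2=F] Δ:[p1=F] refutes=False
  v=0010: Γ:[p0=F, p2=T, p2=T] Δ:[p1=F] refutes=False
  v=0011: Γ:[p0=F, p2=T, p2=T] Δ:[p1=F] refutes=False
  v=0100: Γ:[p0=F, p2=F, p2=F] Δ:[p1=T] refutes=False
  v=0101: Γ:[p0=F, p2=F, p2=F] Δ:[p1=T] refutes=False
  v=0110: Γ:[p0=F, p2=T, p2=T] Δ:[p1=T] refutes=False
  v=0111: Γ:[p0=F, p2=T, p2=T] Δ:[p1=T] refutes=False
  v=1000: Γ:[p0=T, p2=F, p2=F] Δ:[p1=F] refutes=False
  v=1001: Γ:[p0=T, p2=F, p2=F] Δ:[p1=F] refutes=False
  v=1010: Γ:[p0=T, p2=T, p2=T] Δ:[p1=F] refutes=True  ← countermodel

Result: [1, 0, 1, 0]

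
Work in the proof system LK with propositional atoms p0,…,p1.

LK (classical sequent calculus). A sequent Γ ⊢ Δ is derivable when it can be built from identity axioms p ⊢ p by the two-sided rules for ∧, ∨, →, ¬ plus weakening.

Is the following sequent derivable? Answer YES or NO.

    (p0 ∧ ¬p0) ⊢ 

Derivation (root first):
[∧L] (p0 ∧ ¬p0) ⊢ 
  [¬L] p0, ¬p0 ⊢ 
    [Ax] p0 ⊢ p0

Result: YES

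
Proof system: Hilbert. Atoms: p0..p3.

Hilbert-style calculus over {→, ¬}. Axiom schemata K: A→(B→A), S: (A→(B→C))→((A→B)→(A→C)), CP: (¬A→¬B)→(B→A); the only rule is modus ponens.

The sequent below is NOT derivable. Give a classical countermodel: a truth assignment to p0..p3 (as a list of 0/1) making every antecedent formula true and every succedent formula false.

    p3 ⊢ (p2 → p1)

Truth-table refutation:
  v=0000: Γ:[p3=F] Δ:[(p2 → p1)=T] refutes=False
  v=0001: Γ:[p3=T] Δ:[(p2 → p1)=T] refutes=False
  v=0010: Γ:[p3=F] Δ:[(p2 → p1)=F] refutes=False
  v=0011: Γ:[p3=T] Δ:[(p2 → p1)=F] refutes=True  ← countermodel

Result: [0, 0, 1, 1]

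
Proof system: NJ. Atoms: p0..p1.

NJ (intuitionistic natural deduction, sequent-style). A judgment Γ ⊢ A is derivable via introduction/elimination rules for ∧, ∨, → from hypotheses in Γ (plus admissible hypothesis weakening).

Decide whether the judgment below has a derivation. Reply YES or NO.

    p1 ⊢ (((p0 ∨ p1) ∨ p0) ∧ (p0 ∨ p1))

Derivation (root first):
[∧I] p1 ⊢ (((p0 ∨ p1) ∨ p0) ∧ (p0 ∨ p1))
  [∨I₁] p1 ⊢ ((p0 ∨ p1) ∨ p0)
    [∨I₂] p1 ⊢ (p0 ∨ p1)
      [Ax] p1 ⊢ p1
  [∨I₂] p1 ⊢ (p0 ∨ p1)
    [Ax] p1 ⊢ p1

Result: YES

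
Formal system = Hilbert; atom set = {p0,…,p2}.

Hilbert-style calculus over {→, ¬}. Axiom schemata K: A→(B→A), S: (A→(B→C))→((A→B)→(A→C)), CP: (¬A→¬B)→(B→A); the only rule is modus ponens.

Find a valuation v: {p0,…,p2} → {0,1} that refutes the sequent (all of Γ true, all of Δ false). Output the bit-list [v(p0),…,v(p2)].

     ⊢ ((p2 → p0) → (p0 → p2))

Truth-table refutation:
  v=000: Γ:[] Δ:[((p2 → p0) → (p0 → p2))=T] refutes=False
  v=001: Γ:[] Δ:[((p2 → p0) → (p0 → p2))=T] refutes=False
  v=010: Γ:[] Δ:[((p2 → p0) → (p0 → p2))=T] refutes=False
  v=011: Γ:[] Δ:[((p2 → p0) → (p0 → p2))=T] refutes=False
  v=100: Γ:[] Δ:[((p2 → p0) → (p0 → p2))=F] refutes=True  ← countermodel

Result: [1, 0, 0]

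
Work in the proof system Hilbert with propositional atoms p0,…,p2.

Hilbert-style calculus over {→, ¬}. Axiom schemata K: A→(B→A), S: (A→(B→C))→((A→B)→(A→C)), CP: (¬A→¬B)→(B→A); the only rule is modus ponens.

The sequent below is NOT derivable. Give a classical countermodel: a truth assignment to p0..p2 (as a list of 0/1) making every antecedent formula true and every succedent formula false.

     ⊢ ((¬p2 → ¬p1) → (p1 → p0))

Enumerate valuations to refute Γ ⊢ Δ:
  v=000: Γ:[] Δ:[((¬p2 → ¬p1) → (p1 → p0))=T] refutes=False
  v=001: Γ:[] Δ:[((¬p2 → ¬p1) → (p1 → p0))=T] refutes=False
  v=010: Γ:[] Δ:[((¬p2 → ¬p1) → (p1 → p0))=T] refutes=False
  v=011: Γ:[] Δ:[((¬p2 → ¬p1) → (p1 → p0))=F] refutes=True  ← countermodel

Result: [0, 1, 1]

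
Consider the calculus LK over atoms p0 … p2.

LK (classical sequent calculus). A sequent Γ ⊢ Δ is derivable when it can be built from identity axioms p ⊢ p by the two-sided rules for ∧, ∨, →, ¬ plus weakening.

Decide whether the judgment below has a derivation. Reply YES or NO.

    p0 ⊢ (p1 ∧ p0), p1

Search for a countermodel by truth-table:
  v=000: Γ:[p0=F] Δ:[(p1 ∧ p0)=F, p1=F] refutes=False
  v=001: Γ:[p0=F] Δ:[(p1 ∧ p0)=F, p1=F] refutes=False
  v=010: Γ:[p0=F] Δ:[(p1 ∧ p0)=F, p1=T] refutes=False
  v=011: Γ:[p0=F] Δ:[(p1 ∧ p0)=F, p1=T] refutes=False
  v=100: Γ:[p0=T] Δ:[(p1 ∧ p0)=F, p1=F] refutes=True  ← countermodel

Result: NO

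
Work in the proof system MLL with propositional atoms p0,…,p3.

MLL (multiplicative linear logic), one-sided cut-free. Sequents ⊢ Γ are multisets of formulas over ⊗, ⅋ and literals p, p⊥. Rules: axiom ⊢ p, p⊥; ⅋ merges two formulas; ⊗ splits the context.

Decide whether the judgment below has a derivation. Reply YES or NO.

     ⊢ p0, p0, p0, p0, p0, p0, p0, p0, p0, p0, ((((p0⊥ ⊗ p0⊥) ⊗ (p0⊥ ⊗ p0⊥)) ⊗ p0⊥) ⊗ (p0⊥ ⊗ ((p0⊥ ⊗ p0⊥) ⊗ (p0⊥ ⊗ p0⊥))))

Derivation (root first):
[⊗]  ⊢ p0, p0, p0, p0, p0, p0, p0, p0, p0, p0, ((((p0⊥ ⊗ p0⊥) ⊗ (p0⊥ ⊗ p0⊥)) ⊗ p0⊥) ⊗ (p0⊥ ⊗ ((p0⊥ ⊗ p0⊥) ⊗ (p0⊥ ⊗ p0⊥))))
  [⊗]  ⊢ p0, p0, p0, p0, p0, (((p0⊥ ⊗ p0⊥) ⊗ (p0⊥ ⊗ p0⊥)) ⊗ p0⊥)
    [⊗]  ⊢ p0, p0, p0, p0, ((p0⊥ ⊗ p0⊥) ⊗ (p0⊥ ⊗ p0⊥))
      [⊗]  ⊢ p0, p0, (p0⊥ ⊗ p0⊥)
        [Ax]  ⊢ p0, p0⊥
        [Ax]  ⊢ p0, p0⊥
      [⊗]  ⊢ p0, p0, (p0⊥ ⊗ p0⊥)
        [Ax]  ⊢ p0, p0⊥
        [Ax]  ⊢ p0, p0⊥
    [Ax]  ⊢ p0, p0⊥
  [⊗]  ⊢ p0, p0, p0, p0, p0, (p0⊥ ⊗ ((p0⊥ ⊗ p0⊥) ⊗ (p0⊥ ⊗ p0⊥)))
    [Ax]  ⊢ p0, p0⊥
    [⊗]  ⊢ p0, p0, p0, p0, ((p0⊥ ⊗ p0⊥) ⊗ (p0⊥ ⊗ p0⊥))
      [⊗]  ⊢ p0, p0, (p0⊥ ⊗ p0⊥)
        [Ax]  ⊢ p0, p0⊥
        [Ax]  ⊢ p0, p0⊥
      [⊗]  ⊢ p0, p0, (p0⊥ ⊗ p0⊥)
        [Ax]  ⊢ p0, p0⊥
        [Ax]  ⊢ p0, p0⊥

Result: YES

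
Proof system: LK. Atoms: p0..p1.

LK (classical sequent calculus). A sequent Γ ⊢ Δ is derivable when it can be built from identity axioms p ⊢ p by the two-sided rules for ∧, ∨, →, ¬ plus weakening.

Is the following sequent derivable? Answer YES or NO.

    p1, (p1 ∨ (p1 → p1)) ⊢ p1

Proof tree:
[∨L] p1, (p1 ∨ (p1 → p1)) ⊢ p1
  [Ax] p1 ⊢ p1
  [→L] p1, (p1 → p1) ⊢ p1
    [Ax] p1 ⊢ p1
    [Ax] p1 ⊢ p1

Result: YES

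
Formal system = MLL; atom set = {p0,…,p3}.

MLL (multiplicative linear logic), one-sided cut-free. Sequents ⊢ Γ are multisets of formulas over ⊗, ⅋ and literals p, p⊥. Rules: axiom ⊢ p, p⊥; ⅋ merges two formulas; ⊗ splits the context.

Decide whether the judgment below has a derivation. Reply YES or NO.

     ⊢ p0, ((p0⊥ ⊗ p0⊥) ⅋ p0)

Derivation trace:
[⅋]  ⊢ p0, ((p0⊥ ⊗ p0⊥) ⅋ p0)
  [⊗]  ⊢ p0, p0, (p0⊥ ⊗ p0⊥)
    [Ax]  ⊢ p0, p0⊥
    [Ax]  ⊢ p0, p0⊥

Result: YES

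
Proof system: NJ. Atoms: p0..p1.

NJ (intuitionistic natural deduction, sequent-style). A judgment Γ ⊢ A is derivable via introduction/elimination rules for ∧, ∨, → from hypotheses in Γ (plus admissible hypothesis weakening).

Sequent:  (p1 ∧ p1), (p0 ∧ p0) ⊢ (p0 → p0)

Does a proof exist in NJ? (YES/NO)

Derivation trace:
[Wk] (p1 ∧ p1), (p0 ∧ p0) ⊢ (p0 → p0)
  [→I] (p1 ∧ p1) ⊢ (p0 → p0)
    [Wk] p0, (p1 ∧ p1) ⊢ p0
      [Ax] p0 ⊢ p0

Result: YES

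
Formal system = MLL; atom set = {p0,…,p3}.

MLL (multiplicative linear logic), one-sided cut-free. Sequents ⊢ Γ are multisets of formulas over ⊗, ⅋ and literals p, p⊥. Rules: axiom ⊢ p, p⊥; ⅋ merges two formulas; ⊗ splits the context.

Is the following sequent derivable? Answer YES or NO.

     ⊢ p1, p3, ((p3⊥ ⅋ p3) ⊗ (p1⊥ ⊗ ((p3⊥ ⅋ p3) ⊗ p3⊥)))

Proof tree:
[⊗]  ⊢ p1, p3, ((p3⊥ ⅋ p3) ⊗ (p1⊥ ⊗ ((p3⊥ ⅋ p3) ⊗ p3⊥)))
  [⅋]  ⊢ (p3⊥ ⅋ p3)
    [Ax]  ⊢ p3, p3⊥
  [⊗]  ⊢ p1, p3, (p1⊥ ⊗ ((p3⊥ ⅋ p3) ⊗ p3⊥))
    [Ax]  ⊢ p1, p1⊥
    [⊗]  ⊢ p3, ((p3⊥ ⅋ p3) ⊗ p3⊥)
      [⅋]  ⊢ (p3⊥ ⅋ p3)
        [Ax]  ⊢ p3, p3⊥
      [Ax]  ⊢ p3, p3⊥

Result: YES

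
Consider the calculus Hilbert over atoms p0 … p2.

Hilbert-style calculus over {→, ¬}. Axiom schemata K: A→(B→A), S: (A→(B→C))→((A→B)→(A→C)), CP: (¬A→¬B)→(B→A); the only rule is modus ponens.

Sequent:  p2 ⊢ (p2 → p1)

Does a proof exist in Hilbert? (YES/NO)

Enumerate valuations to refute Γ ⊢ Δ:
  v=000: Γ:[p2=F] Δ:[(p2 → p1)=T] refutes=False
  v=001: Γ:[p2=T] Δ:[(p2 → p1)=F] refutes=True  ← countermodel

Result: NO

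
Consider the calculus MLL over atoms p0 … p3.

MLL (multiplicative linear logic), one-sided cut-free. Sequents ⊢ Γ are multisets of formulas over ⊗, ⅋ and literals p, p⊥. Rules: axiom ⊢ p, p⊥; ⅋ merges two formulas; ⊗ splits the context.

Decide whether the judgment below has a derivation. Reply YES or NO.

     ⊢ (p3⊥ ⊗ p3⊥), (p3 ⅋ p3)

Derivation (root first):
[⅋]  ⊢ (p3⊥ ⊗ p3⊥), (p3 ⅋ p3)
  [⊗]  ⊢ p3, p3, (p3⊥ ⊗ p3⊥)
    [Ax]  ⊢ p3, p3⊥
    [Ax]  ⊢ p3, p3⊥

Result: YES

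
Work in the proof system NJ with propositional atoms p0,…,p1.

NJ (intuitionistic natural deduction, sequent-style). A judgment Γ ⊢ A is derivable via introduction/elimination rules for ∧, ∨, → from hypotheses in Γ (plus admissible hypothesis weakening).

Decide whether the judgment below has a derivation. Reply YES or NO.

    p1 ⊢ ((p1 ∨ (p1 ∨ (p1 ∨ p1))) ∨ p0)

Proof tree:
[∨I₁] p1 ⊢ ((p1 ∨ (p1 ∨ (p1 ∨ p1))) ∨ p0)
  [∨I₂] p1 ⊢ (p1 ∨ (p1 ∨ (p1 ∨ p1)))
    [∨I₂] p1 ⊢ (p1 ∨ (p1 ∨ p1))
      [∨I₁] p1 ⊢ (p1 ∨ p1)
        [Ax] p1 ⊢ p1

Result: YES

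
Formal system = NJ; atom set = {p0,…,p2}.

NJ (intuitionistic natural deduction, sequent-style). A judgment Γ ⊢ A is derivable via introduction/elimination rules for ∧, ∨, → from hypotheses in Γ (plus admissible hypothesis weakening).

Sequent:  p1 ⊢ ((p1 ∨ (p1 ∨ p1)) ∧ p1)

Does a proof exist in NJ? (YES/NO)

Proof tree:
[∧I] p1 ⊢ ((p1 ∨ (p1 ∨ p1)) ∧ p1)
  [∨I₂] p1 ⊢ (p1 ∨ (p1 ∨ p1))
    [∨I₁] p1 ⊢ (p1 ∨ p1)
      [Ax] p1 ⊢ p1
  [Ax] p1 ⊢ p1

Result: YES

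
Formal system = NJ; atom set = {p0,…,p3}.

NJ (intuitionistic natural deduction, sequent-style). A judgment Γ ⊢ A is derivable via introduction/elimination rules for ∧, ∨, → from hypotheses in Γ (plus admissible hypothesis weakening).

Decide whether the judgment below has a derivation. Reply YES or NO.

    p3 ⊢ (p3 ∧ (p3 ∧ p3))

Derivation (root first):
[∧I] p3 ⊢ (p3 ∧ (p3 ∧ p3))
  [Ax] p3 ⊢ p3
  [∧I] p3 ⊢ (p3 ∧ p3)
    [Ax] p3 ⊢ p3
    [Ax] p3 ⊢ p3

Result: YES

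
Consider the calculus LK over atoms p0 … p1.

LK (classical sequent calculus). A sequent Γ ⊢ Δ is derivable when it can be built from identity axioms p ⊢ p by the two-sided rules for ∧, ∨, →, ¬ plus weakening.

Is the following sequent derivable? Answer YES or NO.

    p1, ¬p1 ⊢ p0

Proof tree:
[WR] p1, ¬p1 ⊢ p0
  [¬L] p1, ¬p1 ⊢ 
    [Ax] p1 ⊢ p1

Result: YES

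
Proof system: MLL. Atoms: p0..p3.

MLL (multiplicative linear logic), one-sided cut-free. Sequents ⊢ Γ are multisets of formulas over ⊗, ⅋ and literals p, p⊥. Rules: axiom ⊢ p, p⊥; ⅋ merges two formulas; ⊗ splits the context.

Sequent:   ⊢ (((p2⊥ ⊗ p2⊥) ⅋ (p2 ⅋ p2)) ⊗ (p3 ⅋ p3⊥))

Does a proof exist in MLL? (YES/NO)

Derivation (root first):
[⊗]  ⊢ (((p2⊥ ⊗ p2⊥) ⅋ (p2 ⅋ p2)) ⊗ (p3 ⅋ p3⊥))
  [⅋]  ⊢ ((p2⊥ ⊗ p2⊥) ⅋ (p2 ⅋ p2))
    [⅋]  ⊢ (p2⊥ ⊗ p2⊥), (p2 ⅋ p2)
      [⊗]  ⊢ p2, p2, (p2⊥ ⊗ p2⊥)
        [Ax]  ⊢ p2, p2⊥
        [Ax]  ⊢ p2, p2⊥
  [⅋]  ⊢ (p3 ⅋ p3⊥)
    [Ax]  ⊢ p3, p3⊥

Result: YES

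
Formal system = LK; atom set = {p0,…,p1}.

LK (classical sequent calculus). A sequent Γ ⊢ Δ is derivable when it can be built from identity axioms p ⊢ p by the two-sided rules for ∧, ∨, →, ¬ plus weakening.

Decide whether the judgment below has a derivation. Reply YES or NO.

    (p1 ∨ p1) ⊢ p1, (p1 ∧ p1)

Derivation trace:
[∨L] (p1 ∨ p1) ⊢ p1, (p1 ∧ p1)
  [∧R] p1 ⊢ (p1 ∧ p1)
    [WL] p1, p1 ⊢ p1
      [Ax] p1 ⊢ p1
    [Ax] p1 ⊢ p1
  [Ax] p1 ⊢ p1

Result: YES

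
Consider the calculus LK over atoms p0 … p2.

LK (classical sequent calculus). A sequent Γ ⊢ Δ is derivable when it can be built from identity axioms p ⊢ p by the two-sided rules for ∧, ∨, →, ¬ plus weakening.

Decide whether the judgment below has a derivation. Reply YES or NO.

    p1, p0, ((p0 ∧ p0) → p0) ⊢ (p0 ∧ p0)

Derivation trace:
[→L] p1, p0, ((p0 ∧ p0) → p0) ⊢ (p0 ∧ p0)
  [WL] p0, p1 ⊢ (p0 ∧ p0)
    [∧R] p0 ⊢ (p0 ∧ p0)
      [Ax] p0 ⊢ p0
      [Ax] p0 ⊢ p0
  [∧R] p0 ⊢ (p0 ∧ p0)
    [Ax] p0 ⊢ p0
    [Ax] p0 ⊢ p0

Result: YES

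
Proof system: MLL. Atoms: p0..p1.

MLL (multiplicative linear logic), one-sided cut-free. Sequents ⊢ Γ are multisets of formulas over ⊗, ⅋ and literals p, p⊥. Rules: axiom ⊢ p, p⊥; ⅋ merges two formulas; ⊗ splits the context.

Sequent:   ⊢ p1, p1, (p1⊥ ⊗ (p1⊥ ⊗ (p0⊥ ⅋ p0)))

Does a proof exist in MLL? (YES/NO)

Proof tree:
[⊗]  ⊢ p1, p1, (p1⊥ ⊗ (p1⊥ ⊗ (p0⊥ ⅋ p0)))
  [Ax]  ⊢ p1, p1⊥
  [⊗]  ⊢ p1, (p1⊥ ⊗ (p0⊥ ⅋ p0))
    [Ax]  ⊢ p1, p1⊥
    [⅋]  ⊢ (p0⊥ ⅋ p0)
      [Ax]  ⊢ p0, p0⊥

Result: YES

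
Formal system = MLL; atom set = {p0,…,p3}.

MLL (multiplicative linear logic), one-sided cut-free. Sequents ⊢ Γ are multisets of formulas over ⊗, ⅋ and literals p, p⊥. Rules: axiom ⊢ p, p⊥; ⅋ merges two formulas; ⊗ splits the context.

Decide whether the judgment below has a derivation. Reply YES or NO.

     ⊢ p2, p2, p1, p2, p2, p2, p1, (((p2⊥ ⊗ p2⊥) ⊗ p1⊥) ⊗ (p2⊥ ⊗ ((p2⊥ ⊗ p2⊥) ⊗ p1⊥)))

Derivation trace:
[⊗]  ⊢ p2, p2, p1, p2, p2, p2, p1, (((p2⊥ ⊗ p2⊥) ⊗ p1⊥) ⊗ (p2⊥ ⊗ ((p2⊥ ⊗ p2⊥) ⊗ p1⊥)))
  [⊗]  ⊢ p2, p2, p1, ((p2⊥ ⊗ p2⊥) ⊗ p1⊥)
    [⊗]  ⊢ p2, p2, (p2⊥ ⊗ p2⊥)
      [Ax]  ⊢ p2, p2⊥
      [Ax]  ⊢ p2, p2⊥
    [Ax]  ⊢ p1, p1⊥
  [⊗]  ⊢ p2, p2, p2, p1, (p2⊥ ⊗ ((p2⊥ ⊗ p2⊥) ⊗ p1⊥))
    [Ax]  ⊢ p2, p2⊥
    [⊗]  ⊢ p2, p2, p1, ((p2⊥ ⊗ p2⊥) ⊗ p1⊥)
      [⊗]  ⊢ p2, p2, (p2⊥ ⊗ p2⊥)
        [Ax]  ⊢ p2, p2⊥
        [Ax]  ⊢ p2, p2⊥
      [Ax]  ⊢ p1, p1⊥

Result: YES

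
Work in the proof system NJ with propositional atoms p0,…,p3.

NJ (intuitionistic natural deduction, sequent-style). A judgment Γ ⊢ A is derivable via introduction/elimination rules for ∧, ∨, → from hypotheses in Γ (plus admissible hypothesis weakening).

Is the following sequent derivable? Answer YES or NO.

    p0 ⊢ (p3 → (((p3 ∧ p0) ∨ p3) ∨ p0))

Proof tree:
[→I] p0 ⊢ (p3 → (((p3 ∧ p0) ∨ p3) ∨ p0))
  [∨I₁] p3, p0 ⊢ (((p3 ∧ p0) ∨ p3) ∨ p0)
    [∨I₁] p3, p0 ⊢ ((p3 ∧ p0) ∨ p3)
      [∧I] p3, p0 ⊢ (p3 ∧ p0)
        [Ax] p3 ⊢ p3
        [Ax] p0 ⊢ p0

Result: YES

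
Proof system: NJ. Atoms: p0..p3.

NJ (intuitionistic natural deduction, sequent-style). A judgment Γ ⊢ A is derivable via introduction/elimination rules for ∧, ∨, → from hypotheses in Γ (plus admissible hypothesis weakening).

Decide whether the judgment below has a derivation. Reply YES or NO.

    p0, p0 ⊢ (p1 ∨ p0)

Derivation (root first):
[Wk] p0, p0 ⊢ (p1 ∨ p0)
  [∨I₂] p0 ⊢ (p1 ∨ p0)
    [Ax] p0 ⊢ p0

Result: YES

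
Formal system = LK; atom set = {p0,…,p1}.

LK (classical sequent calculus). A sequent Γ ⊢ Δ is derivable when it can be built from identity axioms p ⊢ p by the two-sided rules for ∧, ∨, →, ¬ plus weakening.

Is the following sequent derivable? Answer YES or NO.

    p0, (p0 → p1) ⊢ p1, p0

Derivation (root first):
[WR] p0, (p0 → p1) ⊢ p1, p0
  [→L] p0, (p0 → p1) ⊢ p1
    [Ax] p0 ⊢ p0
    [Ax] p1 ⊢ p1

Result: YES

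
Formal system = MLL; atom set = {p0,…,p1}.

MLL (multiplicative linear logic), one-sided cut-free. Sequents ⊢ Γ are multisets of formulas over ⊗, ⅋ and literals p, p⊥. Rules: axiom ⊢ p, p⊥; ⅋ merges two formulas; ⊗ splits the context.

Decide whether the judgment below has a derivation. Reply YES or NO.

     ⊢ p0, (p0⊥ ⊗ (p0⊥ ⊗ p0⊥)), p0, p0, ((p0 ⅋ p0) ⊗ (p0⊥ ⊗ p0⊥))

Proof tree:
[⊗]  ⊢ p0, (p0⊥ ⊗ (p0⊥ ⊗ p0⊥)), p0, p0, ((p0 ⅋ p0) ⊗ (p0⊥ ⊗ p0⊥))
  [⅋]  ⊢ p0, (p0⊥ ⊗ (p0⊥ ⊗ p0⊥)), (p0 ⅋ p0)
    [⊗]  ⊢ p0, p0, p0, (p0⊥ ⊗ (p0⊥ ⊗ p0⊥))
      [Ax]  ⊢ p0, p0⊥
      [⊗]  ⊢ p0, p0, (p0⊥ ⊗ p0⊥)
        [Ax]  ⊢ p0, p0⊥
        [Ax]  ⊢ p0, p0⊥
  [⊗]  ⊢ p0, p0, (p0⊥ ⊗ p0⊥)
    [Ax]  ⊢ p0, p0⊥
    [Ax]  ⊢ p0, p0⊥

Result: YES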